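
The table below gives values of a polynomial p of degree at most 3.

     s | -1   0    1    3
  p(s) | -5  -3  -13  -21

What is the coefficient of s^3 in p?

Write p(s) = as^3 + bs^2 + cs + d. Substituting each data point gives a linear system:
  -a + b - c + d = -5
  d = -3
  a + b + c + d = -13
  27a + 9b + 3c + d = -21
Solving the system yields a = 2, b = -6, c = -6, d = -3.
So p(s) = 2s^3 - 6s^2 - 6s - 3.
The leading coefficient is 2.

2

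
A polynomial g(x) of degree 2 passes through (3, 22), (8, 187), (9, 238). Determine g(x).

Using the Lagrange interpolation formula with nodes 3, 8, 9:
  L_0(x) = (x - 8)(x - 9) / 30
  L_1(x) = (x - 3)(x - 9) / -5
  L_2(x) = (x - 3)(x - 8) / 6
Then g(x) = 22·L_0(x) + 187·L_1(x) + 238·L_2(x).
Expanding and collecting terms gives g(x) = 3x^2 - 5.
Check: g(3) = 22. ✓

g(x) = 3x^2 - 5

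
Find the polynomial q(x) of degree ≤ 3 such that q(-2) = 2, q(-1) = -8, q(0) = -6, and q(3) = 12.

q(x) = -x^3 + 3x^2 + 6x - 6

Write q(x) = ax^3 + bx^2 + cx + d. Substituting each data point gives a linear system:
  -8a + 4b - 2c + d = 2
  -a + b - c + d = -8
  d = -6
  27a + 9b + 3c + d = 12
Solving the system yields a = -1, b = 3, c = 6, d = -6.
So q(x) = -x^3 + 3x^2 + 6x - 6.
Check: q(-1) = -8. ✓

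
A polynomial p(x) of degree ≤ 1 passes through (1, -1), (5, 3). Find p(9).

7

Write p(x) = ax + b. Substituting each data point gives a linear system:
  a + b = -1
  5a + b = 3
Solving the system yields a = 1, b = -2.
So p(x) = x - 2.
Then p(9) = 7.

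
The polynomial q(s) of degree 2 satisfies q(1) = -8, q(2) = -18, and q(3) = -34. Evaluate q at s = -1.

Write q(s) = as^2 + bs + c. Substituting each data point gives a linear system:
  a + b + c = -8
  4a + 2b + c = -18
  9a + 3b + c = -34
Solving the system yields a = -3, b = -1, c = -4.
So q(s) = -3s^2 - s - 4.
Then q(-1) = -6.

-6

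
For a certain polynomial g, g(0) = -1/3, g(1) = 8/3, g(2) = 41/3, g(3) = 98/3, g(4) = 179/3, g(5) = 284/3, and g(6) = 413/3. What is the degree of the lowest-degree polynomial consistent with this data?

Forward differences of the values at u = 0, 1, 2, 3, 4, 5, 6:
  g  : -1/3  8/3  41/3  98/3  179/3  284/3  413/3
  Δ  : 3  11  19  27  35  43
  Δ^2: 8  8  8  8  8
  Δ^3: 0  0  0  0
  Δ^4: 0  0  0
  Δ^5: 0  0
  Δ^6: 0
The second differences are constant (8) and nonzero, while all higher differences vanish, so the minimal degree is 2.

2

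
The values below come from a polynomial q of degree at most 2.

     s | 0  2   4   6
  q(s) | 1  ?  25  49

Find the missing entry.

9

The 3 known points determine the degree-2 polynomial uniquely.
Write q(s) = as^2 + bs + c. Substituting each data point gives a linear system:
  c = 1
  16a + 4b + c = 25
  36a + 6b + c = 49
Solving the system yields a = 1, b = 2, c = 1.
So q(s) = s^2 + 2s + 1.
Then q(2) = 9.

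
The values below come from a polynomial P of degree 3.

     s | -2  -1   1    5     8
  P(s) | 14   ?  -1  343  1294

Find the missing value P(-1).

7

The 4 known points determine the degree-3 polynomial uniquely.
Write P(s) = as^3 + bs^2 + cs + d. Substituting each data point gives a linear system:
  -8a + 4b - 2c + d = 14
  a + b + c + d = -1
  125a + 25b + 5c + d = 343
  512a + 64b + 8c + d = 1294
Solving the system yields a = 2, b = 5, c = -6, d = -2.
So P(s) = 2s³ + 5s² - 6s - 2.
Then P(-1) = 7.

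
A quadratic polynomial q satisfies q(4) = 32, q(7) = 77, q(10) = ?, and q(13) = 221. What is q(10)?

140

On equispaced nodes a degree-2 polynomial has vanishing third forward difference, so
  - q(4) + 3·q(7) - 3·q(10) + q(13) = 0.
Substituting the known values and solving for q(10):
  -3·q(10) = -420
  q(10) = 140.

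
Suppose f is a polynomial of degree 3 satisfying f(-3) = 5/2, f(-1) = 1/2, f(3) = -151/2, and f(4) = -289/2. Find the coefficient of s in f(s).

Write f(s) = as^3 + bs^2 + cs + d. Substituting each data point gives a linear system:
  -27a + 9b - 3c + d = 5/2
  -a + b - c + d = 1/2
  27a + 9b + 3c + d = -151/2
  64a + 16b + 4c + d = -289/2
Solving the system yields a = -1, b = -4, c = -4, d = -1/2.
So f(s) = -s^3 - 4s^2 - 4s - 1/2.
The coefficient of s is -4.

-4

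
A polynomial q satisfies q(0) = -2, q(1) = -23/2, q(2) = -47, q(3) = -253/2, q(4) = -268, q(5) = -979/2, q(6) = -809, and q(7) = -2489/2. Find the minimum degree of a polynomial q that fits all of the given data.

3

Forward differences of the values at u = 0, 1, 2, 3, 4, 5, 6, 7:
  q  : -2  -23/2  -47  -253/2  -268  -979/2  -809  -2489/2
  Δ  : -19/2  -71/2  -159/2  -283/2  -443/2  -639/2  -871/2
  Δ^2: -26  -44  -62  -80  -98  -116
  Δ^3: -18  -18  -18  -18  -18
  Δ^4: 0  0  0  0
  Δ^5: 0  0  0
  Δ^6: 0  0
  Δ^7: 0
The third differences are constant (-18) and nonzero, while all higher differences vanish, so the minimal degree is 3.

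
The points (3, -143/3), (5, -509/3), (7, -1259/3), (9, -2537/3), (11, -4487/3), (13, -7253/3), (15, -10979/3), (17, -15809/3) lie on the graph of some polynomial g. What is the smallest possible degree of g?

Forward differences of the values at u = 3, 5, 7, 9, 11, 13, 15, 17:
  g  : -143/3  -509/3  -1259/3  -2537/3  -4487/3  -7253/3  -10979/3  -15809/3
  Δ  : -122  -250  -426  -650  -922  -1242  -1610
  Δ^2: -128  -176  -224  -272  -320  -368
  Δ^3: -48  -48  -48  -48  -48
  Δ^4: 0  0  0  0
  Δ^5: 0  0  0
  Δ^6: 0  0
  Δ^7: 0
The third differences are constant (-48) and nonzero, while all higher differences vanish, so the minimal degree is 3.

3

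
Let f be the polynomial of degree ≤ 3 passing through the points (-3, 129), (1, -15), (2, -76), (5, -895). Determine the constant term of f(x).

Write f(x) = ax^3 + bx^2 + cx + d. Substituting each data point gives a linear system:
  -27a + 9b - 3c + d = 129
  a + b + c + d = -15
  8a + 4b + 2c + d = -76
  125a + 25b + 5c + d = -895
Solving the system yields a = -6, b = -5, c = -4, d = 0.
So f(x) = -6x^3 - 5x^2 - 4x.
The constant term is 0.

0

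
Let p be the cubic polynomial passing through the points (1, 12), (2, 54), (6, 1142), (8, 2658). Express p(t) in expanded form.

Write p(t) = at^3 + bt^2 + ct + d. Substituting each data point gives a linear system:
  a + b + c + d = 12
  8a + 4b + 2c + d = 54
  216a + 36b + 6c + d = 1142
  512a + 64b + 8c + d = 2658
Solving the system yields a = 5, b = 1, c = 4, d = 2.
So p(t) = 5t^3 + t^2 + 4t + 2.
Check: p(8) = 2658. ✓

p(t) = 5t^3 + t^2 + 4t + 2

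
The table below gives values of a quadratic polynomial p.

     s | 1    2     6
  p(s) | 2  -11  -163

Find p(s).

p(s) = -5s^2 + 2s + 5

Using the Lagrange interpolation formula with nodes 1, 2, 6:
  L_0(s) = (s - 2)(s - 6) / 5
  L_1(s) = (s - 1)(s - 6) / -4
  L_2(s) = (s - 1)(s - 2) / 20
Then p(s) = 2·L_0(s) - 11·L_1(s) - 163·L_2(s).
Expanding and collecting terms gives p(s) = -5s² + 2s + 5.
Check: p(1) = 2. ✓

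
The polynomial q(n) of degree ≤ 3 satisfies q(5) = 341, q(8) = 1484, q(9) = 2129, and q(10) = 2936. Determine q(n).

q(n) = 3n^3 - 6n - 4

Write q(n) = an^3 + bn^2 + cn + d. Substituting each data point gives a linear system:
  125a + 25b + 5c + d = 341
  512a + 64b + 8c + d = 1484
  729a + 81b + 9c + d = 2129
  1000a + 100b + 10c + d = 2936
Solving the system yields a = 3, b = 0, c = -6, d = -4.
So q(n) = 3n^3 - 6n - 4.
Check: q(10) = 2936. ✓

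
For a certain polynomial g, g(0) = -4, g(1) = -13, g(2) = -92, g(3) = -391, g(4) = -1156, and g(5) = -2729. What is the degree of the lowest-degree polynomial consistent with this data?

4

Forward differences of the values at s = 0, 1, 2, 3, 4, 5:
  g  : -4  -13  -92  -391  -1156  -2729
  Δ  : -9  -79  -299  -765  -1573
  Δ^2: -70  -220  -466  -808
  Δ^3: -150  -246  -342
  Δ^4: -96  -96
  Δ^5: 0
The fourth differences are constant (-96) and nonzero, while all higher differences vanish, so the minimal degree is 4.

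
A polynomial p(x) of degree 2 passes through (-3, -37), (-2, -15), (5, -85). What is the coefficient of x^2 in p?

-4

Write p(x) = ax^2 + bx + c. Substituting each data point gives a linear system:
  9a - 3b + c = -37
  4a - 2b + c = -15
  25a + 5b + c = -85
Solving the system yields a = -4, b = 2, c = 5.
So p(x) = -4x^2 + 2x + 5.
The leading coefficient is -4.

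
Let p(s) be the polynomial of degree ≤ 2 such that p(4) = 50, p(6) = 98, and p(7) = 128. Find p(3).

32

Write p(s) = as^2 + bs + c. Substituting each data point gives a linear system:
  16a + 4b + c = 50
  36a + 6b + c = 98
  49a + 7b + c = 128
Solving the system yields a = 2, b = 4, c = 2.
So p(s) = 2s^2 + 4s + 2.
Then p(3) = 32.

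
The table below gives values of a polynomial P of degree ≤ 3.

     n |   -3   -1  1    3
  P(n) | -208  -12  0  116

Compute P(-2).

-69

Forward differences of the values at n = -3, -1, 1, 3:
  P  : -208  -12  0  116
  Δ  : 196  12  116
  Δ^2: -184  104
  Δ^3: 288
The third differences are constant, confirming degree 3.
Interpolating (Newton forward form) and evaluating at n = -2 gives P(-2) = -69.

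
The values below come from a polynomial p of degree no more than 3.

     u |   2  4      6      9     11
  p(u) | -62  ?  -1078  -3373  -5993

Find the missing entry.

The 4 known points determine the degree-3 polynomial uniquely.
Write p(u) = au^3 + bu^2 + cu + d. Substituting each data point gives a linear system:
  8a + 4b + 2c + d = -62
  216a + 36b + 6c + d = -1078
  729a + 81b + 9c + d = -3373
  1331a + 121b + 11c + d = -5993
Solving the system yields a = -4, b = -5, c = -6, d = 2.
So p(u) = -4u³ - 5u² - 6u + 2.
Then p(4) = -358.

-358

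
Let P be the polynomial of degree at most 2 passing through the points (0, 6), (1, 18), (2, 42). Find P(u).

Write P(u) = au^2 + bu + c. Substituting each data point gives a linear system:
  c = 6
  a + b + c = 18
  4a + 2b + c = 42
Solving the system yields a = 6, b = 6, c = 6.
So P(u) = 6u^2 + 6u + 6.
Check: P(2) = 42. ✓

P(u) = 6u^2 + 6u + 6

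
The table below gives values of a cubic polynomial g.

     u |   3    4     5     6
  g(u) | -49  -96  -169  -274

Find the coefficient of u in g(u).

Write g(u) = au^3 + bu^2 + cu + d. Substituting each data point gives a linear system:
  27a + 9b + 3c + d = -49
  64a + 16b + 4c + d = -96
  125a + 25b + 5c + d = -169
  216a + 36b + 6c + d = -274
Solving the system yields a = -1, b = -1, c = -3, d = -4.
So g(u) = -u³ - u² - 3u - 4.
The coefficient of u is -3.

-3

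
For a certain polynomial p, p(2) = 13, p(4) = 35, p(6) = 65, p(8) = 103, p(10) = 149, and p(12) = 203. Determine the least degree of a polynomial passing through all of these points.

2

Forward differences of the values at n = 2, 4, 6, 8, 10, 12:
  p  : 13  35  65  103  149  203
  Δ  : 22  30  38  46  54
  Δ^2: 8  8  8  8
  Δ^3: 0  0  0
  Δ^4: 0  0
  Δ^5: 0
The second differences are constant (8) and nonzero, while all higher differences vanish, so the minimal degree is 2.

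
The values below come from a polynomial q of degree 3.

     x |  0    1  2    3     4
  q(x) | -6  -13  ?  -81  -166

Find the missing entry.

On equispaced nodes a degree-3 polynomial has vanishing fourth forward difference, so
  q(0) - 4·q(1) + 6·q(2) - 4·q(3) + q(4) = 0.
Substituting the known values and solving for q(2):
  6·q(2) = -204
  q(2) = -34.

-34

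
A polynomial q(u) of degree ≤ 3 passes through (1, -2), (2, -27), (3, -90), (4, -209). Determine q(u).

q(u) = -3u^3 - u^2 - u + 3

Write q(u) = au^3 + bu^2 + cu + d. Substituting each data point gives a linear system:
  a + b + c + d = -2
  8a + 4b + 2c + d = -27
  27a + 9b + 3c + d = -90
  64a + 16b + 4c + d = -209
Solving the system yields a = -3, b = -1, c = -1, d = 3.
So q(u) = -3u^3 - u^2 - u + 3.
Check: q(1) = -2. ✓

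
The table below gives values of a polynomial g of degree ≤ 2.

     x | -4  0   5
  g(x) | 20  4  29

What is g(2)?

8

Using the Lagrange interpolation formula with nodes -4, 0, 5:
  L_0(x) = x(x - 5) / 36
  L_1(x) = (x + 4)(x - 5) / -20
  L_2(x) = (x + 4)x / 45
Then g(x) = 20·L_0(x) + 4·L_1(x) + 29·L_2(x).
Expanding and collecting terms gives g(x) = x² + 4.
Evaluating at x = 2: g(2) = 8.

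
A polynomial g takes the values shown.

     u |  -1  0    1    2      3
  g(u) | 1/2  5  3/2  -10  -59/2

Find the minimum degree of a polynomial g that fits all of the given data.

2

Forward differences of the values at u = -1, 0, 1, 2, 3:
  g  : 1/2  5  3/2  -10  -59/2
  Δ  : 9/2  -7/2  -23/2  -39/2
  Δ^2: -8  -8  -8
  Δ^3: 0  0
  Δ^4: 0
The second differences are constant (-8) and nonzero, while all higher differences vanish, so the minimal degree is 2.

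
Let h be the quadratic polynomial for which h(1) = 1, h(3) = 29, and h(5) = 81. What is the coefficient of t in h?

2

Write h(t) = at^2 + bt + c. Substituting each data point gives a linear system:
  a + b + c = 1
  9a + 3b + c = 29
  25a + 5b + c = 81
Solving the system yields a = 3, b = 2, c = -4.
So h(t) = 3t^2 + 2t - 4.
The coefficient of t is 2.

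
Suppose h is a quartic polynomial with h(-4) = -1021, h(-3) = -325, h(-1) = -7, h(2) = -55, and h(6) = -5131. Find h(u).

h(u) = -4u^4 + u^2 + 3u - 1

Write h(u) = au^4 + bu^3 + cu^2 + du + e. Substituting each data point gives a linear system:
  256a - 64b + 16c - 4d + e = -1021
  81a - 27b + 9c - 3d + e = -325
  a - b + c - d + e = -7
  16a + 8b + 4c + 2d + e = -55
  1296a + 216b + 36c + 6d + e = -5131
Solving the system yields a = -4, b = 0, c = 1, d = 3, e = -1.
So h(u) = -4u^4 + u^2 + 3u - 1.
Check: h(6) = -5131. ✓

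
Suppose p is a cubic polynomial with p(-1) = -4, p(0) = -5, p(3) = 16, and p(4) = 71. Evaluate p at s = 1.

Using the Lagrange interpolation formula with nodes -1, 0, 3, 4:
  L_0(s) = s(s - 3)(s - 4) / -20
  L_1(s) = (s + 1)(s - 3)(s - 4) / 12
  L_2(s) = (s + 1)s(s - 4) / -12
  L_3(s) = (s + 1)s(s - 3) / 20
Then p(s) = -4·L_0(s) - 5·L_1(s) + 16·L_2(s) + 71·L_3(s).
Expanding and collecting terms gives p(s) = 2s³ - 2s² - 5s - 5.
Evaluating at s = 1: p(1) = -10.

-10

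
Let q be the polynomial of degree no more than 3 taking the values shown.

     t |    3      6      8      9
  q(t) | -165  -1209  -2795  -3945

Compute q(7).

Using the Lagrange interpolation formula with nodes 3, 6, 8, 9:
  L_0(t) = (t - 6)(t - 8)(t - 9) / -90
  L_1(t) = (t - 3)(t - 8)(t - 9) / 18
  L_2(t) = (t - 3)(t - 6)(t - 9) / -10
  L_3(t) = (t - 3)(t - 6)(t - 8) / 18
Then q(t) = -165·L_0(t) - 1209·L_1(t) - 2795·L_2(t) - 3945·L_3(t).
Expanding and collecting terms gives q(t) = -5t^3 - 4t^2 + 3t - 3.
Evaluating at t = 7: q(7) = -1893.

-1893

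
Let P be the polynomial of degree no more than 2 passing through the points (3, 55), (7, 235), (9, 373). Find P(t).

P(t) = 4t^2 + 5t + 4

Using the Lagrange interpolation formula with nodes 3, 7, 9:
  L_0(t) = (t - 7)(t - 9) / 24
  L_1(t) = (t - 3)(t - 9) / -8
  L_2(t) = (t - 3)(t - 7) / 12
Then P(t) = 55·L_0(t) + 235·L_1(t) + 373·L_2(t).
Expanding and collecting terms gives P(t) = 4t^2 + 5t + 4.
Check: P(9) = 373. ✓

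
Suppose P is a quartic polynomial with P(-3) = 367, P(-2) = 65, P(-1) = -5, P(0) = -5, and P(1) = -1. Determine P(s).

Using the Lagrange interpolation formula with nodes -3, -2, -1, 0, 1:
  L_0(s) = (s + 2)(s + 1)s(s - 1) / 24
  L_1(s) = (s + 3)(s + 1)s(s - 1) / -6
  L_2(s) = (s + 3)(s + 2)s(s - 1) / 4
  L_3(s) = (s + 3)(s + 2)(s + 1)(s - 1) / -6
  L_4(s) = (s + 3)(s + 2)(s + 1)s / 24
Then P(s) = 367·L_0(s) + 65·L_1(s) - 5·L_2(s) - 5·L_3(s) - 1·L_4(s).
Expanding and collecting terms gives P(s) = 4s⁴ - 3s³ - 2s² + 5s - 5.
Check: P(0) = -5. ✓

P(s) = 4s^4 - 3s^3 - 2s^2 + 5s - 5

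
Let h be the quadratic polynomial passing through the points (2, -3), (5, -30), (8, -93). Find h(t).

h(t) = -2t^2 + 5t - 5

Write h(t) = at^2 + bt + c. Substituting each data point gives a linear system:
  4a + 2b + c = -3
  25a + 5b + c = -30
  64a + 8b + c = -93
Solving the system yields a = -2, b = 5, c = -5.
So h(t) = -2t^2 + 5t - 5.
Check: h(8) = -93. ✓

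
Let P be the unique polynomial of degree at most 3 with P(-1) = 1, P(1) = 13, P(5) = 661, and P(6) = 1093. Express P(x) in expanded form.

Write P(x) = ax^3 + bx^2 + cx + d. Substituting each data point gives a linear system:
  -a + b - c + d = 1
  a + b + c + d = 13
  125a + 25b + 5c + d = 661
  216a + 36b + 6c + d = 1093
Solving the system yields a = 4, b = 6, c = 2, d = 1.
So P(x) = 4x³ + 6x² + 2x + 1.
Check: P(6) = 1093. ✓

P(x) = 4x^3 + 6x^2 + 2x + 1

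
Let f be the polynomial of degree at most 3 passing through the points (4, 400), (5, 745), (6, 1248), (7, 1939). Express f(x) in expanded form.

f(x) = 5x^3 + 4x^2 + 4x

Write f(x) = ax^3 + bx^2 + cx + d. Substituting each data point gives a linear system:
  64a + 16b + 4c + d = 400
  125a + 25b + 5c + d = 745
  216a + 36b + 6c + d = 1248
  343a + 49b + 7c + d = 1939
Solving the system yields a = 5, b = 4, c = 4, d = 0.
So f(x) = 5x^3 + 4x^2 + 4x.
Check: f(7) = 1939. ✓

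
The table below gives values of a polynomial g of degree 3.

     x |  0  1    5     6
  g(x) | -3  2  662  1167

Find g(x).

Using the Lagrange interpolation formula with nodes 0, 1, 5, 6:
  L_0(x) = (x - 1)(x - 5)(x - 6) / -30
  L_1(x) = x(x - 5)(x - 6) / 20
  L_2(x) = x(x - 1)(x - 6) / -20
  L_3(x) = x(x - 1)(x - 5) / 30
Then g(x) = -3·L_0(x) + 2·L_1(x) + 662·L_2(x) + 1167·L_3(x).
Expanding and collecting terms gives g(x) = 6x³ - 4x² + 3x - 3.
Check: g(5) = 662. ✓

g(x) = 6x^3 - 4x^2 + 3x - 3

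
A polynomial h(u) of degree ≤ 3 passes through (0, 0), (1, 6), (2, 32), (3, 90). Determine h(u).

Using the Lagrange interpolation formula with nodes 0, 1, 2, 3:
  L_0(u) = (u - 1)(u - 2)(u - 3) / -6
  L_1(u) = u(u - 2)(u - 3) / 2
  L_2(u) = u(u - 1)(u - 3) / -2
  L_3(u) = u(u - 1)(u - 2) / 6
Then h(u) = 0·L_0(u) + 6·L_1(u) + 32·L_2(u) + 90·L_3(u).
Expanding and collecting terms gives h(u) = 2u^3 + 4u^2.
Check: h(1) = 6. ✓

h(u) = 2u^3 + 4u^2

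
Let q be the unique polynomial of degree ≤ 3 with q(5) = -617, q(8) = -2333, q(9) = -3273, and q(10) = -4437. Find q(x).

Write q(x) = ax^3 + bx^2 + cx + d. Substituting each data point gives a linear system:
  125a + 25b + 5c + d = -617
  512a + 64b + 8c + d = -2333
  729a + 81b + 9c + d = -3273
  1000a + 100b + 10c + d = -4437
Solving the system yields a = -4, b = -4, c = -4, d = 3.
So q(x) = -4x³ - 4x² - 4x + 3.
Check: q(10) = -4437. ✓

q(x) = -4x^3 - 4x^2 - 4x + 3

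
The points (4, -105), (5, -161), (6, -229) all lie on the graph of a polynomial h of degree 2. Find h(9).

-505

Using the Lagrange interpolation formula with nodes 4, 5, 6:
  L_0(t) = (t - 5)(t - 6) / 2
  L_1(t) = (t - 4)(t - 6) / -1
  L_2(t) = (t - 4)(t - 5) / 2
Then h(t) = -105·L_0(t) - 161·L_1(t) - 229·L_2(t).
Expanding and collecting terms gives h(t) = -6t² - 2t - 1.
Evaluating at t = 9: h(9) = -505.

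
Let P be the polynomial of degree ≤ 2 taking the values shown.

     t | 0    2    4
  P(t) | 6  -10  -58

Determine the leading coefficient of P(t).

Write P(t) = at^2 + bt + c. Substituting each data point gives a linear system:
  c = 6
  4a + 2b + c = -10
  16a + 4b + c = -58
Solving the system yields a = -4, b = 0, c = 6.
So P(t) = -4t^2 + 6.
The leading coefficient is -4.

-4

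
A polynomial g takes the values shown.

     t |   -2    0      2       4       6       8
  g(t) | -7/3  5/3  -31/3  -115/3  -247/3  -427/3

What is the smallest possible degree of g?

Forward differences of the values at t = -2, 0, 2, 4, 6, 8:
  g  : -7/3  5/3  -31/3  -115/3  -247/3  -427/3
  Δ  : 4  -12  -28  -44  -60
  Δ^2: -16  -16  -16  -16
  Δ^3: 0  0  0
  Δ^4: 0  0
  Δ^5: 0
The second differences are constant (-16) and nonzero, while all higher differences vanish, so the minimal degree is 2.

2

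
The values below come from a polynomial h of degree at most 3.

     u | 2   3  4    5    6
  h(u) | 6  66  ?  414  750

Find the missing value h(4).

194

On equispaced nodes a degree-3 polynomial has vanishing fourth forward difference, so
  h(2) - 4·h(3) + 6·h(4) - 4·h(5) + h(6) = 0.
Substituting the known values and solving for h(4):
  6·h(4) = 1164
  h(4) = 194.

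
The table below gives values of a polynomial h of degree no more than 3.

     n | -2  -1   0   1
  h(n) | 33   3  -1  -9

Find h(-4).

Using the Lagrange interpolation formula with nodes -2, -1, 0, 1:
  L_0(n) = (n + 1)n(n - 1) / -6
  L_1(n) = (n + 2)n(n - 1) / 2
  L_2(n) = (n + 2)(n + 1)(n - 1) / -2
  L_3(n) = (n + 2)(n + 1)n / 6
Then h(n) = 33·L_0(n) + 3·L_1(n) - 1·L_2(n) - 9·L_3(n).
Expanding and collecting terms gives h(n) = -5n^3 - 2n^2 - n - 1.
Evaluating at n = -4: h(-4) = 291.

291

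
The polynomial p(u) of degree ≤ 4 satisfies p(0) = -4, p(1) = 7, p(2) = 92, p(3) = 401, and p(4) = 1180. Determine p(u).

p(u) = 4u^4 + u^3 + 6u^2 - 4

Using the Lagrange interpolation formula with nodes 0, 1, 2, 3, 4:
  L_0(u) = (u - 1)(u - 2)(u - 3)(u - 4) / 24
  L_1(u) = u(u - 2)(u - 3)(u - 4) / -6
  L_2(u) = u(u - 1)(u - 3)(u - 4) / 4
  L_3(u) = u(u - 1)(u - 2)(u - 4) / -6
  L_4(u) = u(u - 1)(u - 2)(u - 3) / 24
Then p(u) = -4·L_0(u) + 7·L_1(u) + 92·L_2(u) + 401·L_3(u) + 1180·L_4(u).
Expanding and collecting terms gives p(u) = 4u^4 + u^3 + 6u^2 - 4.
Check: p(0) = -4. ✓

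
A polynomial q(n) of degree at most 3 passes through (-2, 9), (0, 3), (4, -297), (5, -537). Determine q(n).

Using the Lagrange interpolation formula with nodes -2, 0, 4, 5:
  L_0(n) = n(n - 4)(n - 5) / -84
  L_1(n) = (n + 2)(n - 4)(n - 5) / 40
  L_2(n) = (n + 2)n(n - 5) / -24
  L_3(n) = (n + 2)n(n - 4) / 35
Then q(n) = 9·L_0(n) + 3·L_1(n) - 297·L_2(n) - 537·L_3(n).
Expanding and collecting terms gives q(n) = -3n³ - 6n² - 3n + 3.
Check: q(4) = -297. ✓

q(n) = -3n^3 - 6n^2 - 3n + 3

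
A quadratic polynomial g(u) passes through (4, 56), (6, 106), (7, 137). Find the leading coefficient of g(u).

Write g(u) = au^2 + bu + c. Substituting each data point gives a linear system:
  16a + 4b + c = 56
  36a + 6b + c = 106
  49a + 7b + c = 137
Solving the system yields a = 2, b = 5, c = 4.
So g(u) = 2u^2 + 5u + 4.
The leading coefficient is 2.

2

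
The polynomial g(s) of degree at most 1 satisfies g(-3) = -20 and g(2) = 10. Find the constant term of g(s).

-2

Write g(s) = as + b. Substituting each data point gives a linear system:
  -3a + b = -20
  2a + b = 10
Solving the system yields a = 6, b = -2.
So g(s) = 6s - 2.
The constant term is -2.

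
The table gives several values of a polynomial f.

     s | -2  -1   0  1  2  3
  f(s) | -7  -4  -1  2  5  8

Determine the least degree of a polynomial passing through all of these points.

Forward differences of the values at s = -2, -1, 0, 1, 2, 3:
  f  : -7  -4  -1  2  5  8
  Δ  : 3  3  3  3  3
  Δ^2: 0  0  0  0
  Δ^3: 0  0  0
  Δ^4: 0  0
  Δ^5: 0
The first differences are constant (3) and nonzero, while all higher differences vanish, so the minimal degree is 1.

1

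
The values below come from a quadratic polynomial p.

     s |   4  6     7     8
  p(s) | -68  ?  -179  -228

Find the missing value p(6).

The 3 known points determine the degree-2 polynomial uniquely.
Write p(s) = as^2 + bs + c. Substituting each data point gives a linear system:
  16a + 4b + c = -68
  49a + 7b + c = -179
  64a + 8b + c = -228
Solving the system yields a = -3, b = -4, c = -4.
So p(s) = -3s² - 4s - 4.
Then p(6) = -136.

-136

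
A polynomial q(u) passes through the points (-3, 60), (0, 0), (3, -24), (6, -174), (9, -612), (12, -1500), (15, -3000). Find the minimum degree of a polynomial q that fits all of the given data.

3

Forward differences of the values at u = -3, 0, 3, 6, 9, 12, 15:
  q  : 60  0  -24  -174  -612  -1500  -3000
  Δ  : -60  -24  -150  -438  -888  -1500
  Δ^2: 36  -126  -288  -450  -612
  Δ^3: -162  -162  -162  -162
  Δ^4: 0  0  0
  Δ^5: 0  0
  Δ^6: 0
The third differences are constant (-162) and nonzero, while all higher differences vanish, so the minimal degree is 3.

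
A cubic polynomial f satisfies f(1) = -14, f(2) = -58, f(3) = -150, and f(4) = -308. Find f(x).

Using the Lagrange interpolation formula with nodes 1, 2, 3, 4:
  L_0(x) = (x - 2)(x - 3)(x - 4) / -6
  L_1(x) = (x - 1)(x - 3)(x - 4) / 2
  L_2(x) = (x - 1)(x - 2)(x - 4) / -2
  L_3(x) = (x - 1)(x - 2)(x - 3) / 6
Then f(x) = -14·L_0(x) - 58·L_1(x) - 150·L_2(x) - 308·L_3(x).
Expanding and collecting terms gives f(x) = -3x^3 - 6x^2 - 5x.
Check: f(1) = -14. ✓

f(x) = -3x^3 - 6x^2 - 5x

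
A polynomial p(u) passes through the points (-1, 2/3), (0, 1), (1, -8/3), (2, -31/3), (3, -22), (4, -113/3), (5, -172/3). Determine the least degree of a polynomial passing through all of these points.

2

Forward differences of the values at u = -1, 0, 1, 2, 3, 4, 5:
  p  : 2/3  1  -8/3  -31/3  -22  -113/3  -172/3
  Δ  : 1/3  -11/3  -23/3  -35/3  -47/3  -59/3
  Δ^2: -4  -4  -4  -4  -4
  Δ^3: 0  0  0  0
  Δ^4: 0  0  0
  Δ^5: 0  0
  Δ^6: 0
The second differences are constant (-4) and nonzero, while all higher differences vanish, so the minimal degree is 2.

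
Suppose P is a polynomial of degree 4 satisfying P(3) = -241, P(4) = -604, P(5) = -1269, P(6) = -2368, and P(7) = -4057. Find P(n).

Write P(n) = an^4 + bn^3 + cn^2 + dn + e. Substituting each data point gives a linear system:
  81a + 27b + 9c + 3d + e = -241
  256a + 64b + 16c + 4d + e = -604
  625a + 125b + 25c + 5d + e = -1269
  1296a + 216b + 36c + 6d + e = -2368
  2401a + 343b + 49c + 7d + e = -4057
Solving the system yields a = -1, b = -4, c = -6, d = 2, e = -4.
So P(n) = -n^4 - 4n^3 - 6n^2 + 2n - 4.
Check: P(5) = -1269. ✓

P(n) = -n^4 - 4n^3 - 6n^2 + 2n - 4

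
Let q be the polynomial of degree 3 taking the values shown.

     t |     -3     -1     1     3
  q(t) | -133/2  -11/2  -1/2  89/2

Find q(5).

Forward differences of the values at t = -3, -1, 1, 3:
  q  : -133/2  -11/2  -1/2  89/2
  Δ  : 61  5  45
  Δ^2: -56  40
  Δ^3: 96
The third differences are constant, confirming degree 3.
Interpolating (Newton forward form) and evaluating at t = 5 gives q(5) = 451/2.

451/2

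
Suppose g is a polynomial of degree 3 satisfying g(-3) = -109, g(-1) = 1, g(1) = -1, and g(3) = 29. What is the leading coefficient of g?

3

Write g(n) = an^3 + bn^2 + cn + d. Substituting each data point gives a linear system:
  -27a + 9b - 3c + d = -109
  -a + b - c + d = 1
  a + b + c + d = -1
  27a + 9b + 3c + d = 29
Solving the system yields a = 3, b = -5, c = -4, d = 5.
So g(n) = 3n^3 - 5n^2 - 4n + 5.
The leading coefficient is 3.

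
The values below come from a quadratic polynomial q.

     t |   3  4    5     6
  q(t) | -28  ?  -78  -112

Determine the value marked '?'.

On equispaced nodes a degree-2 polynomial has vanishing third forward difference, so
  - q(3) + 3·q(4) - 3·q(5) + q(6) = 0.
Substituting the known values and solving for q(4):
  3·q(4) = -150
  q(4) = -50.

-50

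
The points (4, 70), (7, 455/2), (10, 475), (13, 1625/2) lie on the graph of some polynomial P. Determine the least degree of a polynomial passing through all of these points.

Forward differences of the values at t = 4, 7, 10, 13:
  P  : 70  455/2  475  1625/2
  Δ  : 315/2  495/2  675/2
  Δ^2: 90  90
  Δ^3: 0
The second differences are constant (90) and nonzero, while all higher differences vanish, so the minimal degree is 2.

2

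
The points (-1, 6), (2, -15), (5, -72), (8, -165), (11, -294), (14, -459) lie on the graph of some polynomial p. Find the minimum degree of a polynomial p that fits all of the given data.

Forward differences of the values at u = -1, 2, 5, 8, 11, 14:
  p  : 6  -15  -72  -165  -294  -459
  Δ  : -21  -57  -93  -129  -165
  Δ^2: -36  -36  -36  -36
  Δ^3: 0  0  0
  Δ^4: 0  0
  Δ^5: 0
The second differences are constant (-36) and nonzero, while all higher differences vanish, so the minimal degree is 2.

2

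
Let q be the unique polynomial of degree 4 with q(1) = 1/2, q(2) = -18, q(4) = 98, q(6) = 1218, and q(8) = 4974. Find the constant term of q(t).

Write q(t) = at^4 + bt^3 + ct^2 + dt + e. Substituting each data point gives a linear system:
  a + b + c + d + e = 1/2
  16a + 8b + 4c + 2d + e = -18
  256a + 64b + 16c + 4d + e = 98
  1296a + 216b + 36c + 6d + e = 1218
  4096a + 512b + 64c + 8d + e = 4974
Solving the system yields a = 2, b = -6, c = -5/2, d = 1, e = 6.
So q(t) = 2t⁴ - 6t³ - (5/2)t² + t + 6.
The constant term is 6.

6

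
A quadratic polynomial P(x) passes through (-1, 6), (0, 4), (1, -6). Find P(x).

Write P(x) = ax^2 + bx + c. Substituting each data point gives a linear system:
  a - b + c = 6
  c = 4
  a + b + c = -6
Solving the system yields a = -4, b = -6, c = 4.
So P(x) = -4x^2 - 6x + 4.
Check: P(0) = 4. ✓

P(x) = -4x^2 - 6x + 4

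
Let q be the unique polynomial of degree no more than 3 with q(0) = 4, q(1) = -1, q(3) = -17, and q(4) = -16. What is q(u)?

Using the Lagrange interpolation formula with nodes 0, 1, 3, 4:
  L_0(u) = (u - 1)(u - 3)(u - 4) / -12
  L_1(u) = u(u - 3)(u - 4) / 6
  L_2(u) = u(u - 1)(u - 4) / -6
  L_3(u) = u(u - 1)(u - 3) / 12
Then q(u) = 4·L_0(u) - 1·L_1(u) - 17·L_2(u) - 16·L_3(u).
Expanding and collecting terms gives q(u) = u³ - 5u² - u + 4.
Check: q(3) = -17. ✓

q(u) = u^3 - 5u^2 - u + 4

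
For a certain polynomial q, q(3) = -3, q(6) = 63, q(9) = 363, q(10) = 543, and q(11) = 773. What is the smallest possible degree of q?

3

Divided differences on the nodes 3, 6, 9, 10, 11:
  order 0: -3  63  363  543  773
  order 1: 22  100  180  230
  order 2: 13  20  25
  order 3: 1  1
  order 4: 0
The order-3 divided differences are all 1 (nonzero) and every higher order vanishes, so the data lies on a polynomial of degree exactly 3.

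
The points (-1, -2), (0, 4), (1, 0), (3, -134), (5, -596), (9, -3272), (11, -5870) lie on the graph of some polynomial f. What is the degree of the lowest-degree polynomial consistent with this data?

Divided differences on the nodes -1, 0, 1, 3, 5, 9, 11:
  order 0: -2  4  0  -134  -596  -3272  -5870
  order 1: 6  -4  -67  -231  -669  -1299
  order 2: -5  -21  -41  -73  -105
  order 3: -4  -4  -4  -4
  order 4: 0  0  0
  order 5: 0  0
  order 6: 0
The order-3 divided differences are all -4 (nonzero) and every higher order vanishes, so the data lies on a polynomial of degree exactly 3.

3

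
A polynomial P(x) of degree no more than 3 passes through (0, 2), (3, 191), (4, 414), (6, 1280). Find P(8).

2906

Using the Lagrange interpolation formula with nodes 0, 3, 4, 6:
  L_0(x) = (x - 3)(x - 4)(x - 6) / -72
  L_1(x) = x(x - 4)(x - 6) / 9
  L_2(x) = x(x - 3)(x - 6) / -8
  L_3(x) = x(x - 3)(x - 4) / 36
Then P(x) = 2·L_0(x) + 191·L_1(x) + 414·L_2(x) + 1280·L_3(x).
Expanding and collecting terms gives P(x) = 5x^3 + 5x^2 + 3x + 2.
Evaluating at x = 8: P(8) = 2906.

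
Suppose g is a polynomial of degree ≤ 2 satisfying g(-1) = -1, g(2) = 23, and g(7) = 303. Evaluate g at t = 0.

Write g(t) = at^2 + bt + c. Substituting each data point gives a linear system:
  a - b + c = -1
  4a + 2b + c = 23
  49a + 7b + c = 303
Solving the system yields a = 6, b = 2, c = -5.
So g(t) = 6t^2 + 2t - 5.
Then g(0) = -5.

-5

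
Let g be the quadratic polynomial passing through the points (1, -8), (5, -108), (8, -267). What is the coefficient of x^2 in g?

Write g(x) = ax^2 + bx + c. Substituting each data point gives a linear system:
  a + b + c = -8
  25a + 5b + c = -108
  64a + 8b + c = -267
Solving the system yields a = -4, b = -1, c = -3.
So g(x) = -4x^2 - x - 3.
The leading coefficient is -4.

-4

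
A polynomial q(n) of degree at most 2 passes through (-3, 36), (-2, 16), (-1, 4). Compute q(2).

Using the Lagrange interpolation formula with nodes -3, -2, -1:
  L_0(n) = (n + 2)(n + 1) / 2
  L_1(n) = (n + 3)(n + 1) / -1
  L_2(n) = (n + 3)(n + 2) / 2
Then q(n) = 36·L_0(n) + 16·L_1(n) + 4·L_2(n).
Expanding and collecting terms gives q(n) = 4n^2.
Evaluating at n = 2: q(2) = 16.

16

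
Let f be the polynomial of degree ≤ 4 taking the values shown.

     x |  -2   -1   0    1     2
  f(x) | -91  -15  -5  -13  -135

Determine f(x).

Using the Lagrange interpolation formula with nodes -2, -1, 0, 1, 2:
  L_0(x) = (x + 1)x(x - 1)(x - 2) / 24
  L_1(x) = (x + 2)x(x - 1)(x - 2) / -6
  L_2(x) = (x + 2)(x + 1)(x - 1)(x - 2) / 4
  L_3(x) = (x + 2)(x + 1)x(x - 2) / -6
  L_4(x) = (x + 2)(x + 1)x(x - 1) / 24
Then f(x) = -91·L_0(x) - 15·L_1(x) - 5·L_2(x) - 13·L_3(x) - 135·L_4(x).
Expanding and collecting terms gives f(x) = -6x⁴ - 4x³ - 3x² + 5x - 5.
Check: f(-2) = -91. ✓

f(x) = -6x^4 - 4x^3 - 3x^2 + 5x - 5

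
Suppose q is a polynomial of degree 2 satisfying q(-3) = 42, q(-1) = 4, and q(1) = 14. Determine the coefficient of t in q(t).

Write q(t) = at^2 + bt + c. Substituting each data point gives a linear system:
  9a - 3b + c = 42
  a - b + c = 4
  a + b + c = 14
Solving the system yields a = 6, b = 5, c = 3.
So q(t) = 6t² + 5t + 3.
The coefficient of t is 5.

5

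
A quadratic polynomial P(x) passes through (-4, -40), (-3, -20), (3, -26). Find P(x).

P(x) = -3x^2 - x + 4

Write P(x) = ax^2 + bx + c. Substituting each data point gives a linear system:
  16a - 4b + c = -40
  9a - 3b + c = -20
  9a + 3b + c = -26
Solving the system yields a = -3, b = -1, c = 4.
So P(x) = -3x² - x + 4.
Check: P(3) = -26. ✓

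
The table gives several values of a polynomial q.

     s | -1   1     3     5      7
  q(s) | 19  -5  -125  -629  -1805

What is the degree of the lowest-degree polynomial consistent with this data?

3

Forward differences of the values at s = -1, 1, 3, 5, 7:
  q  : 19  -5  -125  -629  -1805
  Δ  : -24  -120  -504  -1176
  Δ^2: -96  -384  -672
  Δ^3: -288  -288
  Δ^4: 0
The third differences are constant (-288) and nonzero, while all higher differences vanish, so the minimal degree is 3.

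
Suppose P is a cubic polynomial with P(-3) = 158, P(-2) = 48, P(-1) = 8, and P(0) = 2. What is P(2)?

Using the Lagrange interpolation formula with nodes -3, -2, -1, 0:
  L_0(t) = (t + 2)(t + 1)t / -6
  L_1(t) = (t + 3)(t + 1)t / 2
  L_2(t) = (t + 3)(t + 2)t / -2
  L_3(t) = (t + 3)(t + 2)(t + 1) / 6
Then P(t) = 158·L_0(t) + 48·L_1(t) + 8·L_2(t) + 2·L_3(t).
Expanding and collecting terms gives P(t) = -6t^3 - t^2 - t + 2.
Evaluating at t = 2: P(2) = -52.

-52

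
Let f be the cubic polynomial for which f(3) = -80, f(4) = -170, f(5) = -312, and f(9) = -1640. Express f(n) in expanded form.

Write f(n) = an^3 + bn^2 + cn + d. Substituting each data point gives a linear system:
  27a + 9b + 3c + d = -80
  64a + 16b + 4c + d = -170
  125a + 25b + 5c + d = -312
  729a + 81b + 9c + d = -1640
Solving the system yields a = -2, b = -2, c = -2, d = -2.
So f(n) = -2n^3 - 2n^2 - 2n - 2.
Check: f(4) = -170. ✓

f(n) = -2n^3 - 2n^2 - 2n - 2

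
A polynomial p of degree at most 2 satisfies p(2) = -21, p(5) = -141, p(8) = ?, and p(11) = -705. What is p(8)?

On equispaced nodes a degree-2 polynomial has vanishing third forward difference, so
  - p(2) + 3·p(5) - 3·p(8) + p(11) = 0.
Substituting the known values and solving for p(8):
  -3·p(8) = 1107
  p(8) = -369.

-369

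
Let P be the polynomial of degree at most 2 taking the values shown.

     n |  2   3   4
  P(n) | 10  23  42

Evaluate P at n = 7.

Using the Lagrange interpolation formula with nodes 2, 3, 4:
  L_0(n) = (n - 3)(n - 4) / 2
  L_1(n) = (n - 2)(n - 4) / -1
  L_2(n) = (n - 2)(n - 3) / 2
Then P(n) = 10·L_0(n) + 23·L_1(n) + 42·L_2(n).
Expanding and collecting terms gives P(n) = 3n^2 - 2n + 2.
Evaluating at n = 7: P(7) = 135.

135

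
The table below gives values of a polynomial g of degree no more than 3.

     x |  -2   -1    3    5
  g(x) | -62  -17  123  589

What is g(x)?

g(x) = 5x^3 - 2x^2 + 4x - 6

Write g(x) = ax^3 + bx^2 + cx + d. Substituting each data point gives a linear system:
  -8a + 4b - 2c + d = -62
  -a + b - c + d = -17
  27a + 9b + 3c + d = 123
  125a + 25b + 5c + d = 589
Solving the system yields a = 5, b = -2, c = 4, d = -6.
So g(x) = 5x³ - 2x² + 4x - 6.
Check: g(-2) = -62. ✓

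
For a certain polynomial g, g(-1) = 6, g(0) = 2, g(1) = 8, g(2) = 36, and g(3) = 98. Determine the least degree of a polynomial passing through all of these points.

3

Forward differences of the values at n = -1, 0, 1, 2, 3:
  g  : 6  2  8  36  98
  Δ  : -4  6  28  62
  Δ^2: 10  22  34
  Δ^3: 12  12
  Δ^4: 0
The third differences are constant (12) and nonzero, while all higher differences vanish, so the minimal degree is 3.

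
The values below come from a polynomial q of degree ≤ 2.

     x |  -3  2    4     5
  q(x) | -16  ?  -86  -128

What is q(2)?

-26

The 3 known points determine the degree-2 polynomial uniquely.
Write q(x) = ax^2 + bx + c. Substituting each data point gives a linear system:
  9a - 3b + c = -16
  16a + 4b + c = -86
  25a + 5b + c = -128
Solving the system yields a = -4, b = -6, c = 2.
So q(x) = -4x² - 6x + 2.
Then q(2) = -26.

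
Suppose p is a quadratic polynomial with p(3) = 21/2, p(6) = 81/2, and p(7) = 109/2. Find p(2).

9/2

Write p(n) = an^2 + bn + c. Substituting each data point gives a linear system:
  9a + 3b + c = 21/2
  36a + 6b + c = 81/2
  49a + 7b + c = 109/2
Solving the system yields a = 1, b = 1, c = -3/2.
So p(n) = n^2 + n - 3/2.
Then p(2) = 9/2.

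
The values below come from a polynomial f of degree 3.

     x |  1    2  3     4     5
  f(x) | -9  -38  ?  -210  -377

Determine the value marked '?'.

On equispaced nodes a degree-3 polynomial has vanishing fourth forward difference, so
  f(1) - 4·f(2) + 6·f(3) - 4·f(4) + f(5) = 0.
Substituting the known values and solving for f(3):
  6·f(3) = -606
  f(3) = -101.

-101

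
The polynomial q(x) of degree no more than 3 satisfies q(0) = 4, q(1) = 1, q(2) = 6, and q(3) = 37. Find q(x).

Write q(x) = ax^3 + bx^2 + cx + d. Substituting each data point gives a linear system:
  d = 4
  a + b + c + d = 1
  8a + 4b + 2c + d = 6
  27a + 9b + 3c + d = 37
Solving the system yields a = 3, b = -5, c = -1, d = 4.
So q(x) = 3x^3 - 5x^2 - x + 4.
Check: q(1) = 1. ✓

q(x) = 3x^3 - 5x^2 - x + 4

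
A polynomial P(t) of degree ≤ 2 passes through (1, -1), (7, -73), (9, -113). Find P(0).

4

Write P(t) = at^2 + bt + c. Substituting each data point gives a linear system:
  a + b + c = -1
  49a + 7b + c = -73
  81a + 9b + c = -113
Solving the system yields a = -1, b = -4, c = 4.
So P(t) = -t^2 - 4t + 4.
Then P(0) = 4.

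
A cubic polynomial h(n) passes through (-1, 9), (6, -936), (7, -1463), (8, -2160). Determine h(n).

h(n) = -4n^3 - n^2 - 6n

Write h(n) = an^3 + bn^2 + cn + d. Substituting each data point gives a linear system:
  -a + b - c + d = 9
  216a + 36b + 6c + d = -936
  343a + 49b + 7c + d = -1463
  512a + 64b + 8c + d = -2160
Solving the system yields a = -4, b = -1, c = -6, d = 0.
So h(n) = -4n^3 - n^2 - 6n.
Check: h(7) = -1463. ✓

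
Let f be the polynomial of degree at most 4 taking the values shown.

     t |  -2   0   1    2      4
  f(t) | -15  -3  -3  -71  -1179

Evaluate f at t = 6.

Using the Lagrange interpolation formula with nodes -2, 0, 1, 2, 4:
  L_0(t) = t(t - 1)(t - 2)(t - 4) / 144
  L_1(t) = (t + 2)(t - 1)(t - 2)(t - 4) / -16
  L_2(t) = (t + 2)t(t - 2)(t - 4) / 9
  L_3(t) = (t + 2)t(t - 1)(t - 4) / -16
  L_4(t) = (t + 2)t(t - 1)(t - 2) / 144
Then f(t) = -15·L_0(t) - 3·L_1(t) - 3·L_2(t) - 71·L_3(t) - 1179·L_4(t).
Expanding and collecting terms gives f(t) = -4t^4 - 4t^3 + 6t^2 + 2t - 3.
Evaluating at t = 6: f(6) = -5823.

-5823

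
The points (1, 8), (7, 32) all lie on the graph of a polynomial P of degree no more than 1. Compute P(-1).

0

Write P(n) = an + b. Substituting each data point gives a linear system:
  a + b = 8
  7a + b = 32
Solving the system yields a = 4, b = 4.
So P(n) = 4n + 4.
Then P(-1) = 0.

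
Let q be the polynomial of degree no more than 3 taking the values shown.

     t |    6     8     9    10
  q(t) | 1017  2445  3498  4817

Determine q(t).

Write q(t) = at^3 + bt^2 + ct + d. Substituting each data point gives a linear system:
  216a + 36b + 6c + d = 1017
  512a + 64b + 8c + d = 2445
  729a + 81b + 9c + d = 3498
  1000a + 100b + 10c + d = 4817
Solving the system yields a = 5, b = -2, c = 2, d = -3.
So q(t) = 5t^3 - 2t^2 + 2t - 3.
Check: q(8) = 2445. ✓

q(t) = 5t^3 - 2t^2 + 2t - 3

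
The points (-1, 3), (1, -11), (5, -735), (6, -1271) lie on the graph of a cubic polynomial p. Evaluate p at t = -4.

399

Using the Lagrange interpolation formula with nodes -1, 1, 5, 6:
  L_0(t) = (t - 1)(t - 5)(t - 6) / -84
  L_1(t) = (t + 1)(t - 5)(t - 6) / 40
  L_2(t) = (t + 1)(t - 1)(t - 6) / -24
  L_3(t) = (t + 1)(t - 1)(t - 5) / 35
Then p(t) = 3·L_0(t) - 11·L_1(t) - 735·L_2(t) - 1271·L_3(t).
Expanding and collecting terms gives p(t) = -6t³ + t² - t - 5.
Evaluating at t = -4: p(-4) = 399.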